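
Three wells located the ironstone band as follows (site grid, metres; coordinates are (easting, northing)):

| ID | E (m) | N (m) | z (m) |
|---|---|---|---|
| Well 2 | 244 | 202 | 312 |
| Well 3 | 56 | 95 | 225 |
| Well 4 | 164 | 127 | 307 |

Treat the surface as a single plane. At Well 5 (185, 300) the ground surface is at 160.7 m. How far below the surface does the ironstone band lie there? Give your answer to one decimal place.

Let the plane be z = a·E + b·N + c.
Well 3−Well 2: −188a − 107b = −87;  Well 4−Well 2: −80a − 75b = −5.
Solving gives a = 1.08123, b = −1.08664.
Then c = 312 − a·244 − b·202 = 267.68.
At (185, 300): z_contact = 200.03 − 325.99 + 267.68 = 141.72 m.
Depth below ground = 160.7 − 141.72 = 19.0 m.

19.0 m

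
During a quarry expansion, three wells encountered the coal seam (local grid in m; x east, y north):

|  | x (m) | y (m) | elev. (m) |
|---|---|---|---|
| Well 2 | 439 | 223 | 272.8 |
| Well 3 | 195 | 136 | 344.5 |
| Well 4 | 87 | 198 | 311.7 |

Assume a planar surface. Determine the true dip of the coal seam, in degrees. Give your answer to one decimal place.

Two edge vectors: Well 2→Well 3 = (-244, -87, 71.7), Well 2→Well 4 = (-352, -25, 38.9).
Normal n = (Well 2→Well 3) × (Well 2→Well 4) = (-1591.8, -15746.8, -24524).
So ∂z/∂x = −n_x/n_z = −0.06491 and ∂z/∂y = −n_y/n_z = −0.64210.
Gradient magnitude |∇z| = √(a² + b²) = √(0.00421 + 0.41229) = 0.64537.
True dip = arctan(0.64537) = 32.8°, dipping toward N (azimuth ≈ 006°).

32.8°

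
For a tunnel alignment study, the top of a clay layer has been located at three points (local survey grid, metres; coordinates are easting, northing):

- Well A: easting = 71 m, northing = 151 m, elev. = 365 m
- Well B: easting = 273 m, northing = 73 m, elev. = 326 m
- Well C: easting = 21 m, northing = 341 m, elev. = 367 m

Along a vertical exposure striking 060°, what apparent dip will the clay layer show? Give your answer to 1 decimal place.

Two edge vectors: Well A→Well B = (202, -78, -39), Well A→Well C = (-50, 190, 2).
Normal n = (Well A→Well B) × (Well A→Well C) = (7254, 1546, 34480).
So ∂z/∂easting = −n_x/n_z = −0.21038 and ∂z/∂northing = −n_y/n_z = −0.04484.
Unit vector along 060° is (sin 60°, cos 60°) = (0.8660, 0.5000).
Slope in that direction = a·(0.8660) + b·(0.5000) = −0.20462.
Apparent dip = arctan|0.20462| = 11.6° (true dip is 12.1°, so apparent ≤ true as expected).

11.6°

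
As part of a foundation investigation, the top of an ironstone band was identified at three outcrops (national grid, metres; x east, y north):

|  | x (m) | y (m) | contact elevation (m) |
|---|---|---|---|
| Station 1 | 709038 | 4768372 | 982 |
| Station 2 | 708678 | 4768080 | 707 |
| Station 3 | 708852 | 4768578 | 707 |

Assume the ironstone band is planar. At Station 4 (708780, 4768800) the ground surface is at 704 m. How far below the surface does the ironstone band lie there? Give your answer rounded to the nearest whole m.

Let the plane be z = a·x + b·y + c.
Station 2−Station 1: −360a − 292b = −275;  Station 3−Station 1: −186a + 206b = −275.
Solving gives a = 1.06599103, b = −0.37245470.
Then c = 982 − a·709038 − b·4768372 = 1021156.40.
At (708780, 4768800): z_contact = 755553.1 − 1776162.0 + 1021156.40 = 547.6 m.
Depth below ground = 704 − 547.6 = 156 m.

156 m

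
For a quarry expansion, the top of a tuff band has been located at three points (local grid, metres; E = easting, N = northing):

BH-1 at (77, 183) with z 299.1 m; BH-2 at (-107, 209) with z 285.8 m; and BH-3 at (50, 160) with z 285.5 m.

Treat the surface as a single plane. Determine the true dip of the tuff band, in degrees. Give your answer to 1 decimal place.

Two edge vectors: BH-1→BH-2 = (-184, 26, -13.3), BH-1→BH-3 = (-27, -23, -13.6).
Normal n = (BH-1→BH-2) × (BH-1→BH-3) = (-659.5, -2143.3, 4934).
So ∂z/∂E = −n_x/n_z = 0.13366 and ∂z/∂N = −n_y/n_z = 0.43439.
Gradient magnitude |∇z| = √(a² + b²) = √(0.01787 + 0.18870) = 0.45449.
True dip = arctan(0.45449) = 24.4°, dipping toward SSW (azimuth ≈ 197°).

24.4°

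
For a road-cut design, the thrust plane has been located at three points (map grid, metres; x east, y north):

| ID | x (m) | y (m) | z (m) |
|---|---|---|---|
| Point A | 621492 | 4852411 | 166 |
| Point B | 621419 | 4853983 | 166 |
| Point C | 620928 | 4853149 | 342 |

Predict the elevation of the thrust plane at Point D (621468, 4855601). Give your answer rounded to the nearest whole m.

125 m

Let the plane be z = a·x + b·y + c.
Point B−Point A: −73a + 1572b = 0;  Point C−Point A: −564a + 738b = 176.
Solving gives a = −0.33224535, b = −0.01542870.
Then c = 166 − a·621492 − b·4852411 = 281520.20.
At (621468, 4855601): z = −206479.9 − 74915.6 + 281520.20 = 124.8 m.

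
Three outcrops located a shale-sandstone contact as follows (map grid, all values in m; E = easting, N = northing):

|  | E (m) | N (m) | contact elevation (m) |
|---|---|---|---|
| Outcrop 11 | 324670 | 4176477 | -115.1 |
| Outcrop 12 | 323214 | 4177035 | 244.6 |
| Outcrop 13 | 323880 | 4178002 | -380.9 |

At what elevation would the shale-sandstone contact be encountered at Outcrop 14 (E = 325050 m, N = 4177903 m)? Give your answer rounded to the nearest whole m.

Two edge vectors: Outcrop 11→Outcrop 12 = (-1456, 558, 359.7), Outcrop 11→Outcrop 13 = (-790, 1525, -265.8).
Normal n = (Outcrop 11→Outcrop 12) × (Outcrop 11→Outcrop 13) = (-696858.9, -671167.8, -1779580).
So ∂z/∂E = −n_x/n_z = −0.39158616 and ∂z/∂N = −n_y/n_z = −0.37714955.
Intercept c from Outcrop 11: -115.1 + 127136.28 + 1575156.43 = 1702177.61.
At (325050, 4177903): z = −127285.1 − 1575694.2 + 1702177.61 = -801.7 m.

-802 m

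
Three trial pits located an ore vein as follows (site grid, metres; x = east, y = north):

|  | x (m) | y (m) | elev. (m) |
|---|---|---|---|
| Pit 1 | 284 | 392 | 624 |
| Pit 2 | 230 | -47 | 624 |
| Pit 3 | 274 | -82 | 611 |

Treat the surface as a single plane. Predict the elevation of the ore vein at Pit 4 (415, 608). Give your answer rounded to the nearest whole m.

Two edge vectors: Pit 1→Pit 2 = (-54, -439, 0), Pit 1→Pit 3 = (-10, -474, -13).
Normal n = (Pit 1→Pit 2) × (Pit 1→Pit 3) = (5707, -702, 21206).
So ∂z/∂x = −n_x/n_z = −0.26912 and ∂z/∂y = −n_y/n_z = 0.03310.
Intercept c from Pit 1: 624 + 76.43 − 12.98 = 687.45.
At (415, 608): z = −111.7 + 20.1 + 687.45 = 595.9 m.

596 m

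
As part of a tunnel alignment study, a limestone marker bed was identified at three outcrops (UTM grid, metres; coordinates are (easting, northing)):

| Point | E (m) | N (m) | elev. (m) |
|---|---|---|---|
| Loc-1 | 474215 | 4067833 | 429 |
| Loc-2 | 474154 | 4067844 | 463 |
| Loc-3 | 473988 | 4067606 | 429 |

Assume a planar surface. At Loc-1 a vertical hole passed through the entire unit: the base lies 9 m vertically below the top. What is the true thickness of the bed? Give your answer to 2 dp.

Two edge vectors: Loc-1→Loc-2 = (-61, 11, 34), Loc-1→Loc-3 = (-227, -227, 0).
Normal n = (Loc-1→Loc-2) × (Loc-1→Loc-3) = (7718, -7718, 16344).
So ∂z/∂E = −n_x/n_z = −0.47222 and ∂z/∂N = −n_y/n_z = 0.47222.
|∇z| = √(a²+b²) = 0.66782, so dip δ = arctan(0.66782) = 33.74°.
True thickness = vertical thickness × cos δ = 9 × cos 33.74° = 7.48 m.

7.48 m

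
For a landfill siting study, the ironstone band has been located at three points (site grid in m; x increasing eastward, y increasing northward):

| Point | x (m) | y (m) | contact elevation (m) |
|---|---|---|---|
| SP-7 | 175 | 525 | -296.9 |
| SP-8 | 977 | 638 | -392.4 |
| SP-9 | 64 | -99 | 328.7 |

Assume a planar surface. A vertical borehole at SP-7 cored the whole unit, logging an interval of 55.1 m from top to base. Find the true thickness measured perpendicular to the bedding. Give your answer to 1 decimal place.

38.8 m

Two edge vectors: SP-7→SP-8 = (802, 113, -95.5), SP-7→SP-9 = (-111, -624, 625.6).
Normal n = (SP-7→SP-8) × (SP-7→SP-9) = (11100.8, -491130.7, -487905).
So ∂z/∂x = −n_x/n_z = 0.02275 and ∂z/∂y = −n_y/n_z = −1.00661.
|∇z| = √(a²+b²) = 1.00687, so dip δ = arctan(1.00687) = 45.20°.
True thickness = vertical thickness × cos δ = 55.1 × cos 45.20° = 38.8 m.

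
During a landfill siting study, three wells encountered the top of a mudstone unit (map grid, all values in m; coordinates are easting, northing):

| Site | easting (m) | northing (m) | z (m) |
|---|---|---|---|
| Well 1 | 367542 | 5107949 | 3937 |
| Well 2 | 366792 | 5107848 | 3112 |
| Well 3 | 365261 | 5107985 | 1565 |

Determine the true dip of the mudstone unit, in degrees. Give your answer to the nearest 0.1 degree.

Two edge vectors: Well 1→Well 2 = (-750, -101, -825), Well 1→Well 3 = (-2281, 36, -2372).
Normal n = (Well 1→Well 2) × (Well 1→Well 3) = (269272, 102825, -257381).
So ∂z/∂easting = −n_x/n_z = 1.04620 and ∂z/∂northing = −n_y/n_z = 0.39951.
Gradient magnitude |∇z| = √(a² + b²) = √(1.09453 + 0.15960) = 1.11988.
True dip = arctan(1.11988) = 48.2°, dipping toward WSW (azimuth ≈ 249°).

48.2°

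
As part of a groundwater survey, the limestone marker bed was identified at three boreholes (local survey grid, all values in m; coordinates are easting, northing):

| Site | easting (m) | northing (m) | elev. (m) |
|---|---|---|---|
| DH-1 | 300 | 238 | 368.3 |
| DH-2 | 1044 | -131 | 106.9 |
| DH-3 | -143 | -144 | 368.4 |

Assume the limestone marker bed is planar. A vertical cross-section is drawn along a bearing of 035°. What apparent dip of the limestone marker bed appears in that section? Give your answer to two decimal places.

Two edge vectors: DH-1→DH-2 = (744, -369, -261.4), DH-1→DH-3 = (-443, -382, 0.1).
Normal n = (DH-1→DH-2) × (DH-1→DH-3) = (-99891.7, 115725.8, -447675).
So ∂z/∂easting = −n_x/n_z = −0.22313 and ∂z/∂northing = −n_y/n_z = 0.25850.
Unit vector along 035° is (sin 35°, cos 35°) = (0.5736, 0.8192).
Slope in that direction = a·(0.5736) + b·(0.8192) = 0.08377.
Apparent dip = arctan|0.08377| = 4.79° (true dip is 18.9°, so apparent ≤ true as expected).

4.79°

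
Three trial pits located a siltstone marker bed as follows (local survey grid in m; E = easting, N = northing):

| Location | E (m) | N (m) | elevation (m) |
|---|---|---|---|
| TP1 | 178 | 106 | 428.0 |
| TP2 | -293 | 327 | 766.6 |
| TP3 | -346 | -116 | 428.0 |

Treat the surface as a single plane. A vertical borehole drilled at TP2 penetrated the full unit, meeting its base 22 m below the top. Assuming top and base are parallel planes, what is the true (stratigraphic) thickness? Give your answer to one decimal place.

16.6 m

Let the plane be z = a·E + b·N + c.
TP2−TP1: −471a + 221b = 338.6;  TP3−TP1: −524a − 222b = 0.
Solving gives a = −0.34111, b = 0.80514.
|∇z| = √(a²+b²) = 0.87442, so dip δ = arctan(0.87442) = 41.17°.
True thickness = vertical thickness × cos δ = 22 × cos 41.17° = 16.6 m.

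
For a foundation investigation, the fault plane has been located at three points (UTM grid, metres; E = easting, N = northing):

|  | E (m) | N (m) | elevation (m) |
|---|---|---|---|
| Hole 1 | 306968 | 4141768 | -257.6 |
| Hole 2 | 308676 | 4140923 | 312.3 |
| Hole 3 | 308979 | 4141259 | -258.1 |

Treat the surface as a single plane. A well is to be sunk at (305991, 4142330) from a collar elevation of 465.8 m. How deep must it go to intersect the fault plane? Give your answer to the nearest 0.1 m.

1158.1 m

Let the plane be z = a·E + b·N + c.
Hole 2−Hole 1: 1708a − 845b = 569.9;  Hole 3−Hole 1: 2011a − 509b = −0.5.
Solving gives a = −0.350034401, b = −1.381963025.
Then c = -257.6 − a·306968 − b·4141768 = 5830962.00.
At (305991, 4142330): z_contact = −107107.38 − 5724546.90 + 5830962.00 = -692.28 m.
Depth below ground = 465.8 − (-692.28) = 1158.1 m.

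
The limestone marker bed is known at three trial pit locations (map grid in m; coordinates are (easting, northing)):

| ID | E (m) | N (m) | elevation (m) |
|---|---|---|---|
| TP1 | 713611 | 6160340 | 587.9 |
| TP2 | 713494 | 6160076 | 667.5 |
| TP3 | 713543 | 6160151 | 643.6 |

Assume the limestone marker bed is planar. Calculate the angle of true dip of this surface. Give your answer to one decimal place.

Let the plane be z = a·E + b·N + c.
TP2−TP1: −117a − 264b = 79.6;  TP3−TP1: −68a − 189b = 55.7.
Solving gives a = −0.08161, b = −0.26534.
Gradient magnitude |∇z| = √(a² + b²) = √(0.00666 + 0.07041) = 0.27761.
True dip = arctan(0.27761) = 15.5°, dipping toward NNE (azimuth ≈ 017°).

15.5°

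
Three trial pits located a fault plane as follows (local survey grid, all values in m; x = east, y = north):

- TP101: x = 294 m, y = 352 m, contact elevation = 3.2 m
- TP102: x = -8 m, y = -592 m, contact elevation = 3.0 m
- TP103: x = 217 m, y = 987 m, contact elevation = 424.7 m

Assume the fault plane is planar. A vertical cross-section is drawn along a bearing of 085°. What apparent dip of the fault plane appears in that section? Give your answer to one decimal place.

Two edge vectors: TP101→TP102 = (-302, -944, -0.2), TP101→TP103 = (-77, 635, 421.5).
Normal n = (TP101→TP102) × (TP101→TP103) = (-397769, 127308.4, -264458).
So ∂z/∂x = −n_x/n_z = −1.50409 and ∂z/∂y = −n_y/n_z = 0.48139.
Unit vector along 085° is (sin 85°, cos 85°) = (0.9962, 0.0872).
Slope in that direction = a·(0.9962) + b·(0.0872) = −1.45641.
Apparent dip = arctan|1.45641| = 55.5° (true dip is 57.7°, so apparent ≤ true as expected).

55.5°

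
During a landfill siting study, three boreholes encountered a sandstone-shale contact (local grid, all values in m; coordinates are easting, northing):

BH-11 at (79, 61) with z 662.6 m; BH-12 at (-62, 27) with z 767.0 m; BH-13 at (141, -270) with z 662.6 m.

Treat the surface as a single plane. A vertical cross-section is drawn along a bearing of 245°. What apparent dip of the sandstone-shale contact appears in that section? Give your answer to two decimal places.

Two edge vectors: BH-11→BH-12 = (-141, -34, 104.4), BH-11→BH-13 = (62, -331, 0).
Normal n = (BH-11→BH-12) × (BH-11→BH-13) = (34556.4, 6472.8, 48779).
So ∂z/∂easting = −n_x/n_z = −0.70843 and ∂z/∂northing = −n_y/n_z = −0.13270.
Unit vector along 245° is (sin 245°, cos 245°) = (-0.9063, -0.4226).
Slope in that direction = a·(-0.9063) + b·(-0.4226) = 0.69813.
Apparent dip = arctan|0.69813| = 34.92° (true dip is 35.8°, so apparent ≤ true as expected).

34.92°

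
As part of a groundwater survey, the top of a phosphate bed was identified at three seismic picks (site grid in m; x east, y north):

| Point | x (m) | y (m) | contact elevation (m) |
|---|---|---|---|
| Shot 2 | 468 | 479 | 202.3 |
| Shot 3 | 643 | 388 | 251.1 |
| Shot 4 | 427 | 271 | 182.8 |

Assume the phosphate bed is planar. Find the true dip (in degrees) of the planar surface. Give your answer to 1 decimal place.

16.7°

Two edge vectors: Shot 2→Shot 3 = (175, -91, 48.8), Shot 2→Shot 4 = (-41, -208, -19.5).
Normal n = (Shot 2→Shot 3) × (Shot 2→Shot 4) = (11924.9, 1411.7, -40131).
So ∂z/∂x = −n_x/n_z = 0.29715 and ∂z/∂y = −n_y/n_z = 0.03518.
Gradient magnitude |∇z| = √(a² + b²) = √(0.08830 + 0.00124) = 0.29922.
True dip = arctan(0.29922) = 16.7°, dipping toward W (azimuth ≈ 263°).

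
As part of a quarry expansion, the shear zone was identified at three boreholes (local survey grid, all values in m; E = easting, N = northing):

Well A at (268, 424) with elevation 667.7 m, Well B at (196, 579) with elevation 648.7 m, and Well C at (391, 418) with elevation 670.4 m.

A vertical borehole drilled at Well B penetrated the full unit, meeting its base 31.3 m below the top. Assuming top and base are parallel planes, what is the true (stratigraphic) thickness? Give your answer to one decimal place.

Two edge vectors: Well A→Well B = (-72, 155, -19), Well A→Well C = (123, -6, 2.7).
Normal n = (Well A→Well B) × (Well A→Well C) = (304.5, -2142.6, -18633).
So ∂z/∂E = −n_x/n_z = 0.01634 and ∂z/∂N = −n_y/n_z = −0.11499.
|∇z| = √(a²+b²) = 0.11614, so dip δ = arctan(0.11614) = 6.62°.
True thickness = vertical thickness × cos δ = 31.3 × cos 6.62° = 31.1 m.

31.1 m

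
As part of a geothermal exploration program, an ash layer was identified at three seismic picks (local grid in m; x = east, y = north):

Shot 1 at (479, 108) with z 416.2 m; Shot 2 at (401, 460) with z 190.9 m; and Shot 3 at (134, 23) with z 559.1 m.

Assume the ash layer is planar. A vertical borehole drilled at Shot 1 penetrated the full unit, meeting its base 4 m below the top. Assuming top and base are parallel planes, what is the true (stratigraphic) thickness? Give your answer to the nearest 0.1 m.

3.2 m

Two edge vectors: Shot 1→Shot 2 = (-78, 352, -225.3), Shot 1→Shot 3 = (-345, -85, 142.9).
Normal n = (Shot 1→Shot 2) × (Shot 1→Shot 3) = (31150.3, 88874.7, 128070).
So ∂z/∂x = −n_x/n_z = −0.24323 and ∂z/∂y = −n_y/n_z = −0.69395.
|∇z| = √(a²+b²) = 0.73535, so dip δ = arctan(0.73535) = 36.33°.
True thickness = vertical thickness × cos δ = 4 × cos 36.33° = 3.2 m.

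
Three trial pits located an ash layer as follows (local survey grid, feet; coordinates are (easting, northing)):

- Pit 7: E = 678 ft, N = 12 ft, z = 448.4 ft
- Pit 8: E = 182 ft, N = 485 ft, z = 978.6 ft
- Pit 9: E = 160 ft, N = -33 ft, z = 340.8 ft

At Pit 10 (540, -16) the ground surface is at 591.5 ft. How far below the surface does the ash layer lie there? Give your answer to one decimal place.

Let the plane be z = a·E + b·N + c.
Pit 8−Pit 7: −496a + 473b = 530.2;  Pit 9−Pit 7: −518a − 45b = −107.6.
Solving gives a = 0.10113, b = 1.22698.
Then c = 448.4 − a·678 − b·12 = 365.11.
At (540, -16): z_contact = 54.61 − 19.63 + 365.11 = 400.09 ft.
Depth below ground = 591.5 − 400.09 = 191.4 ft.

191.4 ft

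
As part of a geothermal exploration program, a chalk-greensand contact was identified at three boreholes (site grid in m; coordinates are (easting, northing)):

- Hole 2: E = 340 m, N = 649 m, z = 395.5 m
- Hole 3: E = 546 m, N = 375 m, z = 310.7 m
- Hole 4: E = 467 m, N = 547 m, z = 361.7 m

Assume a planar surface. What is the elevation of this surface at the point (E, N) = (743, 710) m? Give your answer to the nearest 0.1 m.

394.5 m

Two edge vectors: Hole 2→Hole 3 = (206, -274, -84.8), Hole 2→Hole 4 = (127, -102, -33.8).
Normal n = (Hole 2→Hole 3) × (Hole 2→Hole 4) = (611.6, -3806.8, 13786).
So ∂z/∂E = −n_x/n_z = −0.04436 and ∂z/∂N = −n_y/n_z = 0.27614.
Intercept c from Hole 2: 395.5 + 15.08 − 179.21 = 231.37.
At (743, 710): z = −33.0 + 196.1 + 231.37 = 394.5 m.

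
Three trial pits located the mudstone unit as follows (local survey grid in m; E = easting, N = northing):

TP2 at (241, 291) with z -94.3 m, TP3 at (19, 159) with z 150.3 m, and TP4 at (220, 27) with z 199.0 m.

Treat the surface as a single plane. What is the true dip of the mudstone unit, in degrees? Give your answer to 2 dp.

49.47°

Two edge vectors: TP2→TP3 = (-222, -132, 244.6), TP2→TP4 = (-21, -264, 293.3).
Normal n = (TP2→TP3) × (TP2→TP4) = (25858.8, 59976, 55836).
So ∂z/∂E = −n_x/n_z = −0.46312 and ∂z/∂N = −n_y/n_z = −1.07415.
Gradient magnitude |∇z| = √(a² + b²) = √(0.21448 + 1.15379) = 1.16973.
True dip = arctan(1.16973) = 49.47°, dipping toward NNE (azimuth ≈ 023°).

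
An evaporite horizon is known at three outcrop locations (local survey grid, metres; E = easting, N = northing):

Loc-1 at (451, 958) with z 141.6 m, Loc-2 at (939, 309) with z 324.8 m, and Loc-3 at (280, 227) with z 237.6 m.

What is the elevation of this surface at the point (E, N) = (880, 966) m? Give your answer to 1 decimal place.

Two edge vectors: Loc-1→Loc-2 = (488, -649, 183.2), Loc-1→Loc-3 = (-171, -731, 96).
Normal n = (Loc-1→Loc-2) × (Loc-1→Loc-3) = (71615.2, -78175.2, -467707).
So ∂z/∂E = −n_x/n_z = 0.15312 and ∂z/∂N = −n_y/n_z = −0.16715.
Intercept c from Loc-1: 141.6 − 69.06 + 160.13 = 232.67.
At (880, 966): z = 134.7 − 161.5 + 232.67 = 206.0 m.

206.0 m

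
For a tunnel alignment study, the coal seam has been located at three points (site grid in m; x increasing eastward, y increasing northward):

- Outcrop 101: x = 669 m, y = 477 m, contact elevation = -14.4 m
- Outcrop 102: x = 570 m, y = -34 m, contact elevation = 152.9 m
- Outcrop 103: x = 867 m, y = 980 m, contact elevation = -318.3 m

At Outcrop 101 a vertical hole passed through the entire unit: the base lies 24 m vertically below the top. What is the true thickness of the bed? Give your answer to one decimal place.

14.0 m

Two edge vectors: Outcrop 101→Outcrop 102 = (-99, -511, 167.3), Outcrop 101→Outcrop 103 = (198, 503, -303.9).
Normal n = (Outcrop 101→Outcrop 102) × (Outcrop 101→Outcrop 103) = (71141, 3039.3, 51381).
So ∂z/∂x = −n_x/n_z = −1.38458 and ∂z/∂y = −n_y/n_z = −0.05915.
|∇z| = √(a²+b²) = 1.38584, so dip δ = arctan(1.38584) = 54.19°.
True thickness = vertical thickness × cos δ = 24 × cos 54.19° = 14.0 m.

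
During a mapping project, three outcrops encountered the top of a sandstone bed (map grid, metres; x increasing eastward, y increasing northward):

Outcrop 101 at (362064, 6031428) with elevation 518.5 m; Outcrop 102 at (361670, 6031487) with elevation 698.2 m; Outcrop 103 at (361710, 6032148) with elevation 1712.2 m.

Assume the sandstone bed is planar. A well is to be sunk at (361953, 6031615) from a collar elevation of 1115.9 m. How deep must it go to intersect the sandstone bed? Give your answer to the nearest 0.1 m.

Two edge vectors: Outcrop 101→Outcrop 102 = (-394, 59, 179.7), Outcrop 101→Outcrop 103 = (-354, 720, 1193.7).
Normal n = (Outcrop 101→Outcrop 102) × (Outcrop 101→Outcrop 103) = (-58955.7, 406704, -262794).
So ∂z/∂x = −n_x/n_z = −0.224341880 and ∂z/∂y = −n_y/n_z = 1.547615242.
Intercept c from Outcrop 101: 518.5 + 81226.12 − 9334329.91 = −9252585.29.
At (361953, 6031615): z_contact = −81201.22 + 9334619.31 − 9252585.29 = 832.81 m.
Depth below ground = 1115.9 − 832.81 = 283.1 m.

283.1 m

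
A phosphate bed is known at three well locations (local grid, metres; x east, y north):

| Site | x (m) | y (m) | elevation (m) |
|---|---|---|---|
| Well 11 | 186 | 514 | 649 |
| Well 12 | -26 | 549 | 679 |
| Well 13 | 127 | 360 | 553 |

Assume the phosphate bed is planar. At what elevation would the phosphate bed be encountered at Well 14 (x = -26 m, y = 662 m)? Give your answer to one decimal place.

Let the plane be z = a·x + b·y + c.
Well 12−Well 11: −212a + 35b = 30;  Well 13−Well 11: −59a − 154b = −96.
Solving gives a = −0.03630, b = 0.63728.
Then c = 649 − a·186 − b·514 = 328.19.
At (-26, 662): z = 0.9 + 421.9 + 328.19 = 751.0 m.

751.0 m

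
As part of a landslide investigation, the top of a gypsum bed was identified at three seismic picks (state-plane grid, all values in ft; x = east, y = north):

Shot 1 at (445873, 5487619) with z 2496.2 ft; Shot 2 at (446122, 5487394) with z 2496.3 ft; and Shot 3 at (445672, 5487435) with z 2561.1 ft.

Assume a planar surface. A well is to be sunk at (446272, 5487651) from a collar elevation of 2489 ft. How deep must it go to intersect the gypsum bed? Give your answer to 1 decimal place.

62.4 ft

Let the plane be z = a·x + b·y + c.
Shot 2−Shot 1: 249a − 225b = 0.1;  Shot 3−Shot 1: −201a − 184b = 64.9.
Solving gives a = −0.160192660, b = −0.177724322.
Then c = 2496.2 − a·445873 − b·5487619 = 1049205.15.
At (446272, 5487651): z_contact = −71489.50 − 975289.05 + 1049205.15 = 2426.60 ft.
Depth below ground = 2489 − 2426.60 = 62.4 ft.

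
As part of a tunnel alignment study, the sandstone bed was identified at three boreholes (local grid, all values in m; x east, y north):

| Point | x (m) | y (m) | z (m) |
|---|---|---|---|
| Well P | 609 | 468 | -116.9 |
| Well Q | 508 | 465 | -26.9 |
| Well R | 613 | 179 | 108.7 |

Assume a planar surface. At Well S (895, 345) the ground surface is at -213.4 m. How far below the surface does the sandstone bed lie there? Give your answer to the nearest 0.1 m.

Let the plane be z = a·x + b·y + c.
Well Q−Well P: −101a − 3b = 90;  Well R−Well P: 4a − 289b = 225.6.
Solving gives a = −0.86755, b = −0.79263.
Then c = -116.9 − a·609 − b·468 = 782.39.
At (895, 345): z_contact = −776.45 − 273.46 + 782.39 = -267.52 m.
Depth below ground = -213.4 − (-267.52) = 54.1 m.

54.1 m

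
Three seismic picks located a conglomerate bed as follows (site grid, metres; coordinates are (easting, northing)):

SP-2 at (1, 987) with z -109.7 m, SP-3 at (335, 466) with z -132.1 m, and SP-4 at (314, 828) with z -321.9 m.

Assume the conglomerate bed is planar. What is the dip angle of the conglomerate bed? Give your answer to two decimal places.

48.57°

Two edge vectors: SP-2→SP-3 = (334, -521, -22.4), SP-2→SP-4 = (313, -159, -212.2).
Normal n = (SP-2→SP-3) × (SP-2→SP-4) = (106994.6, 63863.6, 109967).
So ∂z/∂E = −n_x/n_z = −0.97297 and ∂z/∂N = −n_y/n_z = −0.58075.
Gradient magnitude |∇z| = √(a² + b²) = √(0.94667 + 0.33727) = 1.13311.
True dip = arctan(1.13311) = 48.57°, dipping toward ENE (azimuth ≈ 059°).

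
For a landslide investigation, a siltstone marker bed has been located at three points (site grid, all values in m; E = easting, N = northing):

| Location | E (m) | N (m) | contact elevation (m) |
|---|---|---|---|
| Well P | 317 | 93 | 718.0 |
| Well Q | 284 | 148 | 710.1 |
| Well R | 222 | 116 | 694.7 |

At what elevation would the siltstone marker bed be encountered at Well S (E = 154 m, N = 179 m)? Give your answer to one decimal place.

678.2 m

Let the plane be z = a·E + b·N + c.
Well Q−Well P: −33a + 55b = −7.9;  Well R−Well P: −95a + 23b = −23.3.
Solving gives a = 0.24626, b = 0.00412.
Then c = 718 − a·317 − b·93 = 639.55.
At (154, 179): z = 37.9 + 0.7 + 639.55 = 678.2 m.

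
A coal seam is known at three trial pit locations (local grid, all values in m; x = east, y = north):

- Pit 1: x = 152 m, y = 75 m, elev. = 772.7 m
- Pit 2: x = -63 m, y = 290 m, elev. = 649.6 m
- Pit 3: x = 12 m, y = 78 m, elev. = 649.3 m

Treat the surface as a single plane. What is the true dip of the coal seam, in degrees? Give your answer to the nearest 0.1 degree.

43.3°

Let the plane be z = a·x + b·y + c.
Pit 2−Pit 1: −215a + 215b = −123.1;  Pit 3−Pit 1: −140a + 3b = −123.4.
Solving gives a = 0.88819, b = 0.31563.
Gradient magnitude |∇z| = √(a² + b²) = √(0.78889 + 0.09962) = 0.94261.
True dip = arctan(0.94261) = 43.3°, dipping toward WSW (azimuth ≈ 250°).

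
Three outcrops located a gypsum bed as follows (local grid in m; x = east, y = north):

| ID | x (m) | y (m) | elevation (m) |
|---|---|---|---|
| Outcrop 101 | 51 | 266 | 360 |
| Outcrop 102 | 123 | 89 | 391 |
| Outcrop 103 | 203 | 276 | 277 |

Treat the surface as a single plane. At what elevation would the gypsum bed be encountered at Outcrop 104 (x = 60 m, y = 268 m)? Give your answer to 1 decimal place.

354.5 m

Two edge vectors: Outcrop 101→Outcrop 102 = (72, -177, 31), Outcrop 101→Outcrop 103 = (152, 10, -83).
Normal n = (Outcrop 101→Outcrop 102) × (Outcrop 101→Outcrop 103) = (14381, 10688, 27624).
So ∂z/∂x = −n_x/n_z = −0.52060 and ∂z/∂y = −n_y/n_z = −0.38691.
Intercept c from Outcrop 101: 360 + 26.55 + 102.92 = 489.47.
At (60, 268): z = −31.2 − 103.7 + 489.47 = 354.5 m.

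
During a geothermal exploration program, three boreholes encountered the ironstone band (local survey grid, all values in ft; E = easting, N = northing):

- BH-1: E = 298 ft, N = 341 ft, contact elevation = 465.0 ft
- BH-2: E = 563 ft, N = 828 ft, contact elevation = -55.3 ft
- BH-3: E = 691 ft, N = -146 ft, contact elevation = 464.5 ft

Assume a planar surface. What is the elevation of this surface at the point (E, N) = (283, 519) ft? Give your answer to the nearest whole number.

Two edge vectors: BH-1→BH-2 = (265, 487, -520.3), BH-1→BH-3 = (393, -487, -0.5).
Normal n = (BH-1→BH-2) × (BH-1→BH-3) = (-253629.6, -204345.4, -320446).
So ∂z/∂E = −n_x/n_z = −0.79149 and ∂z/∂N = −n_y/n_z = −0.63769.
Intercept c from BH-1: 465 + 235.86 + 217.45 = 918.32.
At (283, 519): z = −224.0 − 331.0 + 918.32 = 363.4 ft.

363 ft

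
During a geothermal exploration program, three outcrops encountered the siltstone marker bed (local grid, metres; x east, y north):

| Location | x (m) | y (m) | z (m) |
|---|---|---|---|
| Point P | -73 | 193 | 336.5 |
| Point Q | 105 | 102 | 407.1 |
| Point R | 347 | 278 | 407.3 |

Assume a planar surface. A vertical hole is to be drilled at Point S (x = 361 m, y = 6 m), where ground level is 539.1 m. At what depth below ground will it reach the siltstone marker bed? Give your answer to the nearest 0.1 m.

41.6 m

Let the plane be z = a·x + b·y + c.
Point Q−Point P: 178a − 91b = 70.6;  Point R−Point P: 420a + 85b = 70.8.
Solving gives a = 0.23325, b = −0.31958.
Then c = 336.5 − a·-73 − b·193 = 415.21.
At (361, 6): z_contact = 84.20 − 1.92 + 415.21 = 497.49 m.
Depth below ground = 539.1 − 497.49 = 41.6 m.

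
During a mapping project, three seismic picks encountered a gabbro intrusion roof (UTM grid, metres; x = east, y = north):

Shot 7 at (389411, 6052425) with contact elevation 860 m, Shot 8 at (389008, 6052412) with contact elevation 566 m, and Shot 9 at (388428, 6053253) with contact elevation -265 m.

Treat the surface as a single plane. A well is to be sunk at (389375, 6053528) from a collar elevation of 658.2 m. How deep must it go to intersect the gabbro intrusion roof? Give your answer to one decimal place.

348.3 m

Two edge vectors: Shot 7→Shot 8 = (-403, -13, -294), Shot 7→Shot 9 = (-983, 828, -1125).
Normal n = (Shot 7→Shot 8) × (Shot 7→Shot 9) = (258057, -164373, -346463).
So ∂z/∂x = −n_x/n_z = 0.744832782 and ∂z/∂y = −n_y/n_z = −0.474431613.
Intercept c from Shot 7: 860 − 290046.08 + 2871461.76 = 2582275.68.
At (389375, 6053528): z_contact = 290019.26 − 2871985.05 + 2582275.68 = 309.89 m.
Depth below ground = 658.2 − 309.89 = 348.3 m.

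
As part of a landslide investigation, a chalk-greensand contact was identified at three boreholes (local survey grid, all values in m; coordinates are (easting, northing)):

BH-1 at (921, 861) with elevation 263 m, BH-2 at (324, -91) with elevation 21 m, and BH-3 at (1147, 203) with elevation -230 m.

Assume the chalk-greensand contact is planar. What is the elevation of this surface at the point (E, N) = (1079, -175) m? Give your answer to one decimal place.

-412.3 m

Let the plane be z = a·E + b·N + c.
BH-2−BH-1: −597a − 952b = −242;  BH-3−BH-1: 226a − 658b = −493.
Solving gives a = −0.510051, b = 0.574055.
Then c = 263 − a·921 − b·861 = 238.50.
At (1079, -175): z = −550.3 − 100.5 + 238.50 = -412.3 m.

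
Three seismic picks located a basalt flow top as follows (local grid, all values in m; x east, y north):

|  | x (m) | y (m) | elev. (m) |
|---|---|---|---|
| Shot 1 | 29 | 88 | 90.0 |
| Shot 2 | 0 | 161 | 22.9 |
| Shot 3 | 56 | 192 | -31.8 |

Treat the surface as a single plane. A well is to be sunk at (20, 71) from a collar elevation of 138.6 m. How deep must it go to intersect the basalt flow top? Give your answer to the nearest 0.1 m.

Two edge vectors: Shot 1→Shot 2 = (-29, 73, -67.1), Shot 1→Shot 3 = (27, 104, -121.8).
Normal n = (Shot 1→Shot 2) × (Shot 1→Shot 3) = (-1913, -5343.9, -4987).
So ∂z/∂x = −n_x/n_z = −0.38360 and ∂z/∂y = −n_y/n_z = −1.07157.
Intercept c from Shot 1: 90 + 11.12 + 94.30 = 195.42.
At (20, 71): z_contact = −7.67 − 76.08 + 195.42 = 111.67 m.
Depth below ground = 138.6 − 111.67 = 26.9 m.

26.9 m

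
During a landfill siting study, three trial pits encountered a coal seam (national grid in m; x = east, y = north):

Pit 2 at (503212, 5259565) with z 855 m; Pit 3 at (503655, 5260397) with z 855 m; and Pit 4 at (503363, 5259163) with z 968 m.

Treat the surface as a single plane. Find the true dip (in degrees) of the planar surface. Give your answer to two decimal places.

19.33°

Two edge vectors: Pit 2→Pit 3 = (443, 832, 0), Pit 2→Pit 4 = (151, -402, 113).
Normal n = (Pit 2→Pit 3) × (Pit 2→Pit 4) = (94016, -50059, -303718).
So ∂z/∂x = −n_x/n_z = 0.30955 and ∂z/∂y = −n_y/n_z = −0.16482.
Gradient magnitude |∇z| = √(a² + b²) = √(0.09582 + 0.02717) = 0.35070.
True dip = arctan(0.35070) = 19.33°, dipping toward WNW (azimuth ≈ 298°).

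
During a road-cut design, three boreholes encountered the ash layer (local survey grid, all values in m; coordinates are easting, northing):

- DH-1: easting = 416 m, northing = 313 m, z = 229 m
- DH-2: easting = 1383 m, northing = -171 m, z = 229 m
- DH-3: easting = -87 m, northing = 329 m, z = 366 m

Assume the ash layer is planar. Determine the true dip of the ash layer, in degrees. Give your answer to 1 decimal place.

Two edge vectors: DH-1→DH-2 = (967, -484, 0), DH-1→DH-3 = (-503, 16, 137).
Normal n = (DH-1→DH-2) × (DH-1→DH-3) = (-66308, -132479, -227980).
So ∂z/∂easting = −n_x/n_z = −0.29085 and ∂z/∂northing = −n_y/n_z = −0.58110.
Gradient magnitude |∇z| = √(a² + b²) = √(0.08459 + 0.33768) = 0.64982.
True dip = arctan(0.64982) = 33.0°, dipping toward NNE (azimuth ≈ 027°).

33.0°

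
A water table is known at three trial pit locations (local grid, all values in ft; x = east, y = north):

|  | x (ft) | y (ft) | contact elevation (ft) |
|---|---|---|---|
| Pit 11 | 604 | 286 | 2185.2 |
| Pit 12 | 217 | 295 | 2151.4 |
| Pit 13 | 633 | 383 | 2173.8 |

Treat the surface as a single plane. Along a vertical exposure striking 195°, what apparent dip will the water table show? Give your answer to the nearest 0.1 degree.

6.6°

Let the plane be z = a·x + b·y + c.
Pit 12−Pit 11: −387a + 9b = −33.8;  Pit 13−Pit 11: 29a + 97b = −11.4.
Solving gives a = 0.08402, b = −0.14265.
Unit vector along 195° is (sin 195°, cos 195°) = (-0.2588, -0.9659).
Slope in that direction = a·(-0.2588) + b·(-0.9659) = 0.11604.
Apparent dip = arctan|0.11604| = 6.6° (true dip is 9.4°, so apparent ≤ true as expected).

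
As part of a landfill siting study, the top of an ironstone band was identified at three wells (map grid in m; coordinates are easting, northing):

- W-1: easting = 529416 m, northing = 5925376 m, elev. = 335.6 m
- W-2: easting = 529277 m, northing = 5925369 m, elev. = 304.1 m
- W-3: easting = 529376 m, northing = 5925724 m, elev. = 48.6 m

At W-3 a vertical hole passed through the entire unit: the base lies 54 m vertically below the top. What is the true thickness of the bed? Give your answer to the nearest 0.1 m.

Let the plane be z = a·easting + b·northing + c.
W-2−W-1: −139a − 7b = −31.5;  W-3−W-1: −40a + 348b = −287.
Solving gives a = 0.26661, b = −0.79407.
|∇z| = √(a²+b²) = 0.83763, so dip δ = arctan(0.83763) = 39.95°.
True thickness = vertical thickness × cos δ = 54 × cos 39.95° = 41.4 m.

41.4 m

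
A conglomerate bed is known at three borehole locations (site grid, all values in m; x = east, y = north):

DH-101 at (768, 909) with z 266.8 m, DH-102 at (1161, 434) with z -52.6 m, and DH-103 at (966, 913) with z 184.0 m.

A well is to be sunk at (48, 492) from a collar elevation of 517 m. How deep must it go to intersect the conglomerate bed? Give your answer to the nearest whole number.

78 m

Two edge vectors: DH-101→DH-102 = (393, -475, -319.4), DH-101→DH-103 = (198, 4, -82.8).
Normal n = (DH-101→DH-102) × (DH-101→DH-103) = (40607.6, -30700.8, 95622).
So ∂z/∂x = −n_x/n_z = −0.42467 and ∂z/∂y = −n_y/n_z = 0.32106.
Intercept c from DH-101: 266.8 + 326.14 − 291.85 = 301.10.
At (48, 492): z_contact = −20.4 + 158.0 + 301.10 = 438.7 m.
Depth below ground = 517 − 438.7 = 78 m.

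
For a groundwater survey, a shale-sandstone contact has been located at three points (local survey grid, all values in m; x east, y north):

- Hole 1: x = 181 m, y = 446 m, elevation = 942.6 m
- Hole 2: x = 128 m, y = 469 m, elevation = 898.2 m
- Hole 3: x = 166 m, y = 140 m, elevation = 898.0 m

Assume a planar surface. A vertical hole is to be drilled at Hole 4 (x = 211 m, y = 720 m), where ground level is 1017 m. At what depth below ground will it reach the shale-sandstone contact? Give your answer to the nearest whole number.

Let the plane be z = a·x + b·y + c.
Hole 2−Hole 1: −53a + 23b = −44.4;  Hole 3−Hole 1: −15a − 306b = −44.6.
Solving gives a = 0.88222, b = 0.10251.
Then c = 942.6 − a·181 − b·446 = 737.20.
At (211, 720): z_contact = 186.1 + 73.8 + 737.20 = 997.2 m.
Depth below ground = 1017 − 997.2 = 20 m.

20 m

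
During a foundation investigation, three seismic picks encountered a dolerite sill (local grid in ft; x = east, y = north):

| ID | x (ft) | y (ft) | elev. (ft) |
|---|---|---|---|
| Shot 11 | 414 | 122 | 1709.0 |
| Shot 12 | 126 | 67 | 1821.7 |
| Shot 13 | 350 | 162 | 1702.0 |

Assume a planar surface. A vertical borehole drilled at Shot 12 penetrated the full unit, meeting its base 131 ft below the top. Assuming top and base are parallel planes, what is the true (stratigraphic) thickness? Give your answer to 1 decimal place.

Two edge vectors: Shot 11→Shot 12 = (-288, -55, 112.7), Shot 11→Shot 13 = (-64, 40, -7).
Normal n = (Shot 11→Shot 12) × (Shot 11→Shot 13) = (-4123, -9228.8, -15040).
So ∂z/∂x = −n_x/n_z = −0.27414 and ∂z/∂y = −n_y/n_z = −0.61362.
|∇z| = √(a²+b²) = 0.67207, so dip δ = arctan(0.67207) = 33.90°.
True thickness = vertical thickness × cos δ = 131 × cos 33.90° = 108.7 ft.

108.7 ft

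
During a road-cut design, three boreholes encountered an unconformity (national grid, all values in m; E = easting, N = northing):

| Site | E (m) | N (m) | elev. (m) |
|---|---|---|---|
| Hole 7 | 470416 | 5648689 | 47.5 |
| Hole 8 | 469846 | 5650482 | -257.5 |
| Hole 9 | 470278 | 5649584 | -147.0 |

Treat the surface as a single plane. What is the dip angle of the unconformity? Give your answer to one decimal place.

21.3°

Let the plane be z = a·E + b·N + c.
Hole 8−Hole 7: −570a + 1793b = −305;  Hole 9−Hole 7: −138a + 895b = −194.5.
Solving gives a = −0.28839, b = −0.26178.
Gradient magnitude |∇z| = √(a² + b²) = √(0.08317 + 0.06853) = 0.38948.
True dip = arctan(0.38948) = 21.3°, dipping toward NE (azimuth ≈ 048°).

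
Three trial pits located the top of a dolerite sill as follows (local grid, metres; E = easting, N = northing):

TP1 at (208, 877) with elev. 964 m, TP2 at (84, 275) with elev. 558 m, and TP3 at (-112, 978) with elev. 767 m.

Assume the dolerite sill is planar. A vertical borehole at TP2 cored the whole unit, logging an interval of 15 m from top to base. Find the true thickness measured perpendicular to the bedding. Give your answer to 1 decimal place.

Two edge vectors: TP1→TP2 = (-124, -602, -406), TP1→TP3 = (-320, 101, -197).
Normal n = (TP1→TP2) × (TP1→TP3) = (159600, 105492, -205164).
So ∂z/∂E = −n_x/n_z = 0.77791 and ∂z/∂N = −n_y/n_z = 0.51418.
|∇z| = √(a²+b²) = 0.93249, so dip δ = arctan(0.93249) = 43.00°.
True thickness = vertical thickness × cos δ = 15 × cos 43.00° = 11.0 m.

11.0 m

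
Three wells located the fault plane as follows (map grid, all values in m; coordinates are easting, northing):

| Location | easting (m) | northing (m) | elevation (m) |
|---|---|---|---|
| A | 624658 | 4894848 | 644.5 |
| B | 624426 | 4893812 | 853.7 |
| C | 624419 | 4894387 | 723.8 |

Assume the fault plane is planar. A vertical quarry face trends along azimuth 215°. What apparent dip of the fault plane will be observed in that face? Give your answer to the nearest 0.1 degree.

Two edge vectors: A→B = (-232, -1036, 209.2), A→C = (-239, -461, 79.3).
Normal n = (A→B) × (A→C) = (14286.4, -31601.2, -140652).
So ∂z/∂easting = −n_x/n_z = 0.10157 and ∂z/∂northing = −n_y/n_z = −0.22468.
Unit vector along 215° is (sin 215°, cos 215°) = (-0.5736, -0.8192).
Slope in that direction = a·(-0.5736) + b·(-0.8192) = 0.12578.
Apparent dip = arctan|0.12578| = 7.2° (true dip is 13.9°, so apparent ≤ true as expected).

7.2°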